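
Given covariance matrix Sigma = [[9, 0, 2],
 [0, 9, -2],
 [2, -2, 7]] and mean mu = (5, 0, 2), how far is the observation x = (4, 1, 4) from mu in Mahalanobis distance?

Step 1 — centre the observation: (x - mu) = (-1, 1, 2).

Step 2 — invert Sigma (cofactor / det for 3×3, or solve directly):
  Sigma^{-1} = [[0.1192, -0.0081, -0.0364],
 [-0.0081, 0.1192, 0.0364],
 [-0.0364, 0.0364, 0.1636]].

Step 3 — form the quadratic (x - mu)^T · Sigma^{-1} · (x - mu):
  Sigma^{-1} · (x - mu) = (-0.2, 0.2, 0.4).
  (x - mu)^T · [Sigma^{-1} · (x - mu)] = (-1)·(-0.2) + (1)·(0.2) + (2)·(0.4) = 1.2.

Step 4 — take square root: d = √(1.2) ≈ 1.0954.

d(x, mu) = √(1.2) ≈ 1.0954


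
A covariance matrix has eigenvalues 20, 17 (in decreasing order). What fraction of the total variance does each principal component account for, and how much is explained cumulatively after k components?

Step 1 — total variance = trace(Sigma) = Σ λ_i = 20 + 17 = 37.

Step 2 — fraction explained by component i = λ_i / Σ λ:
  PC1: 20/37 = 0.5405
  PC2: 17/37 = 0.4595

Step 3 — cumulative fraction after k components = (λ_1 + ... + λ_k) / Σ λ:
  k = 1: 20/37 = 0.5405
  k = 2: (20 + 17)/37 = 37/37 = 1

Summary (fraction, with percent):

explained: PC1 0.5405 (54.05%), PC2 0.4595 (45.95%);  cumulative: 0.5405, 1


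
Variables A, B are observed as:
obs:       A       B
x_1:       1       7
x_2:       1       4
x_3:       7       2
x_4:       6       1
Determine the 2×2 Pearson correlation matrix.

Step 1 — column means:
  mean(A) = (1 + 1 + 7 + 6) / 4 = 15/4 = 3.75
  mean(B) = (7 + 4 + 2 + 1) / 4 = 14/4 = 3.5

Step 2 — sample variances and covariances s[i,j] = (1/(n-1)) · Σ_k (x_{k,i} - mean_i) · (x_{k,j} - mean_j), with n-1 = 3:
  s[A,A] = ((-2.75)·(-2.75) + (-2.75)·(-2.75) + (3.25)·(3.25) + (2.25)·(2.25)) / 3 = 30.75/3 = 10.25
  s[A,B] = ((-2.75)·(3.5) + (-2.75)·(0.5) + (3.25)·(-1.5) + (2.25)·(-2.5)) / 3 = -21.5/3 = -7.1667
  s[B,B] = ((3.5)·(3.5) + (0.5)·(0.5) + (-1.5)·(-1.5) + (-2.5)·(-2.5)) / 3 = 21/3 = 7
  Sample standard deviations s_i = √(s[i,i]):
  s(A) = √(10.25) = 3.2016
  s(B) = √(7) = 2.6458

Step 3 — r_{ij} = s_{ij} / (s_i · s_j):
  r[A,A] = 1 (diagonal).
  r[A,B] = -7.1667 / (3.2016 · 2.6458) = -7.1667 / 8.4705 = -0.8461
  r[B,B] = 1 (diagonal).

R is symmetric with unit diagonal. Assembling:

R = [[1, -0.8461],
 [-0.8461, 1]]


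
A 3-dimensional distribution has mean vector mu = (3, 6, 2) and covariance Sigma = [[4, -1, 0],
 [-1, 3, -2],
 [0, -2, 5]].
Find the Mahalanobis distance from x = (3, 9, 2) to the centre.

Step 1 — centre the observation: (x - mu) = (0, 3, 0).

Step 2 — invert Sigma (cofactor / det for 3×3, or solve directly):
  Sigma^{-1} = [[0.2821, 0.1282, 0.0513],
 [0.1282, 0.5128, 0.2051],
 [0.0513, 0.2051, 0.2821]].

Step 3 — form the quadratic (x - mu)^T · Sigma^{-1} · (x - mu):
  Sigma^{-1} · (x - mu) = (0.3846, 1.5385, 0.6154).
  (x - mu)^T · [Sigma^{-1} · (x - mu)] = (0)·(0.3846) + (3)·(1.5385) + (0)·(0.6154) = 4.6154.

Step 4 — take square root: d = √(4.6154) ≈ 2.1483.

d(x, mu) = √(4.6154) ≈ 2.1483


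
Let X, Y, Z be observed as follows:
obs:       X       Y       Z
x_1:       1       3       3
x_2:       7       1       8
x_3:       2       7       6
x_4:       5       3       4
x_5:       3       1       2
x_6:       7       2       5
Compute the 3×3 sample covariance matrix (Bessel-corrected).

Step 1 — column means:
  mean(X) = (1 + 7 + 2 + 5 + 3 + 7) / 6 = 25/6 = 4.1667
  mean(Y) = (3 + 1 + 7 + 3 + 1 + 2) / 6 = 17/6 = 2.8333
  mean(Z) = (3 + 8 + 6 + 4 + 2 + 5) / 6 = 28/6 = 4.6667

Step 2 — sample covariance S[i,j] = (1/(n-1)) · Σ_k (x_{k,i} - mean_i) · (x_{k,j} - mean_j), with n-1 = 5.
  S[X,X] = ((-3.1667)·(-3.1667) + (2.8333)·(2.8333) + (-2.1667)·(-2.1667) + (0.8333)·(0.8333) + (-1.1667)·(-1.1667) + (2.8333)·(2.8333)) / 5 = 32.8333/5 = 6.5667
  S[X,Y] = ((-3.1667)·(0.1667) + (2.8333)·(-1.8333) + (-2.1667)·(4.1667) + (0.8333)·(0.1667) + (-1.1667)·(-1.8333) + (2.8333)·(-0.8333)) / 5 = -14.8333/5 = -2.9667
  S[X,Z] = ((-3.1667)·(-1.6667) + (2.8333)·(3.3333) + (-2.1667)·(1.3333) + (0.8333)·(-0.6667) + (-1.1667)·(-2.6667) + (2.8333)·(0.3333)) / 5 = 15.3333/5 = 3.0667
  S[Y,Y] = ((0.1667)·(0.1667) + (-1.8333)·(-1.8333) + (4.1667)·(4.1667) + (0.1667)·(0.1667) + (-1.8333)·(-1.8333) + (-0.8333)·(-0.8333)) / 5 = 24.8333/5 = 4.9667
  S[Y,Z] = ((0.1667)·(-1.6667) + (-1.8333)·(3.3333) + (4.1667)·(1.3333) + (0.1667)·(-0.6667) + (-1.8333)·(-2.6667) + (-0.8333)·(0.3333)) / 5 = 3.6667/5 = 0.7333
  S[Z,Z] = ((-1.6667)·(-1.6667) + (3.3333)·(3.3333) + (1.3333)·(1.3333) + (-0.6667)·(-0.6667) + (-2.6667)·(-2.6667) + (0.3333)·(0.3333)) / 5 = 23.3333/5 = 4.6667

S is symmetric (S[j,i] = S[i,j]). Assembling:

S = [[6.5667, -2.9667, 3.0667],
 [-2.9667, 4.9667, 0.7333],
 [3.0667, 0.7333, 4.6667]]


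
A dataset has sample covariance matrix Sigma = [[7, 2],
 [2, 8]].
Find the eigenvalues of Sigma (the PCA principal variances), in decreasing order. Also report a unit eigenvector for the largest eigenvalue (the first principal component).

Step 1 — characteristic polynomial of 2×2 Sigma:
  det(Sigma - λI) = λ² - trace · λ + det = 0.
  trace = 7 + 8 = 15, det = 7·8 - (2)² = 52.
Step 2 — discriminant:
  Δ = trace² - 4·det = 225 - 208 = 17.
Step 3 — eigenvalues:
  λ = (trace ± √Δ)/2 = (15 ± 4.1231)/2,
  λ_1 = 9.5616,  λ_2 = 5.4384.

Step 4 — unit eigenvector for λ_1: solve (Sigma - λ_1 I)v = 0. First row:
  (7 - 9.5616)·v_x + (2)·v_y = 0, i.e. (-2.5616)·v_x + (2)·v_y = 0,
  so v ∝ (b, λ_1 - a) = (2, 2.5616) = u.
  ||u|| = √((2)² + (2.5616)²) = √(10.5616) ≈ 3.2499,
  v_1 = u/||u|| ≈ (0.6154, 0.7882) (||v_1|| = 1).

λ_1 = 9.5616,  λ_2 = 5.4384;  v_1 ≈ (0.6154, 0.7882)


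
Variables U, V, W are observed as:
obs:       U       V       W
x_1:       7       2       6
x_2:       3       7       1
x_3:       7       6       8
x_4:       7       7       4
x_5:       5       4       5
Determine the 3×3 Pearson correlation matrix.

Step 1 — column means:
  mean(U) = (7 + 3 + 7 + 7 + 5) / 5 = 29/5 = 5.8
  mean(V) = (2 + 7 + 6 + 7 + 4) / 5 = 26/5 = 5.2
  mean(W) = (6 + 1 + 8 + 4 + 5) / 5 = 24/5 = 4.8

Step 2 — sample variances and covariances s[i,j] = (1/(n-1)) · Σ_k (x_{k,i} - mean_i) · (x_{k,j} - mean_j), with n-1 = 4:
  s[U,U] = ((1.2)·(1.2) + (-2.8)·(-2.8) + (1.2)·(1.2) + (1.2)·(1.2) + (-0.8)·(-0.8)) / 4 = 12.8/4 = 3.2
  s[U,V] = ((1.2)·(-3.2) + (-2.8)·(1.8) + (1.2)·(0.8) + (1.2)·(1.8) + (-0.8)·(-1.2)) / 4 = -4.8/4 = -1.2
  s[U,W] = ((1.2)·(1.2) + (-2.8)·(-3.8) + (1.2)·(3.2) + (1.2)·(-0.8) + (-0.8)·(0.2)) / 4 = 14.8/4 = 3.7
  s[V,V] = ((-3.2)·(-3.2) + (1.8)·(1.8) + (0.8)·(0.8) + (1.8)·(1.8) + (-1.2)·(-1.2)) / 4 = 18.8/4 = 4.7
  s[V,W] = ((-3.2)·(1.2) + (1.8)·(-3.8) + (0.8)·(3.2) + (1.8)·(-0.8) + (-1.2)·(0.2)) / 4 = -9.8/4 = -2.45
  s[W,W] = ((1.2)·(1.2) + (-3.8)·(-3.8) + (3.2)·(3.2) + (-0.8)·(-0.8) + (0.2)·(0.2)) / 4 = 26.8/4 = 6.7
  Sample standard deviations s_i = √(s[i,i]):
  s(U) = √(3.2) = 1.7889
  s(V) = √(4.7) = 2.1679
  s(W) = √(6.7) = 2.5884

Step 3 — r_{ij} = s_{ij} / (s_i · s_j):
  r[U,U] = 1 (diagonal).
  r[U,V] = -1.2 / (1.7889 · 2.1679) = -1.2 / 3.8781 = -0.3094
  r[U,W] = 3.7 / (1.7889 · 2.5884) = 3.7 / 4.6303 = 0.7991
  r[V,V] = 1 (diagonal).
  r[V,W] = -2.45 / (2.1679 · 2.5884) = -2.45 / 5.6116 = -0.4366
  r[W,W] = 1 (diagonal).

R is symmetric with unit diagonal. Assembling:

R = [[1, -0.3094, 0.7991],
 [-0.3094, 1, -0.4366],
 [0.7991, -0.4366, 1]]


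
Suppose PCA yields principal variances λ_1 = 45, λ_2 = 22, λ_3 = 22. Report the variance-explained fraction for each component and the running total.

Step 1 — total variance = trace(Sigma) = Σ λ_i = 45 + 22 + 22 = 89.

Step 2 — fraction explained by component i = λ_i / Σ λ:
  PC1: 45/89 = 0.5056
  PC2: 22/89 = 0.2472
  PC3: 22/89 = 0.2472

Step 3 — cumulative fraction after k components = (λ_1 + ... + λ_k) / Σ λ:
  k = 1: 45/89 = 0.5056
  k = 2: (45 + 22)/89 = 67/89 = 0.7528
  k = 3: (45 + 22 + 22)/89 = 89/89 = 1

Summary (fraction, with percent):

explained: PC1 0.5056 (50.56%), PC2 0.2472 (24.72%), PC3 0.2472 (24.72%);  cumulative: 0.5056, 0.7528, 1


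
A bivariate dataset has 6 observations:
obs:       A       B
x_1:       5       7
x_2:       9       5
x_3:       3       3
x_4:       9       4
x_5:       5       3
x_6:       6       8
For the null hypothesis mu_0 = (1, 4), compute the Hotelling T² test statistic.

Step 1 — sample mean vector:
  mean(A) = (5 + 9 + 3 + 9 + 5 + 6) / 6 = 37/6 = 6.1667
  mean(B) = (7 + 5 + 3 + 4 + 3 + 8) / 6 = 30/6 = 5
  x̄ = (6.1667, 5),  deviation x̄ - mu_0 = (6.1667, 5) - (1, 4) = (5.1667, 1).

Step 2 — sample covariance matrix, S[i,j] = (1/(n-1)) · Σ_k (x_{k,i} - mean_i) · (x_{k,j} - mean_j), divisor n-1 = 5:
  S[A,A] = ((-1.1667)·(-1.1667) + (2.8333)·(2.8333) + (-3.1667)·(-3.1667) + (2.8333)·(2.8333) + (-1.1667)·(-1.1667) + (-0.1667)·(-0.1667)) / 5 = 28.8333/5 = 5.7667
  S[A,B] = ((-1.1667)·(2) + (2.8333)·(0) + (-3.1667)·(-2) + (2.8333)·(-1) + (-1.1667)·(-2) + (-0.1667)·(3)) / 5 = 3/5 = 0.6
  S[B,B] = ((2)·(2) + (0)·(0) + (-2)·(-2) + (-1)·(-1) + (-2)·(-2) + (3)·(3)) / 5 = 22/5 = 4.4
  S = [[5.7667, 0.6],
 [0.6, 4.4]].

Step 3 — invert S. det(S) = 5.7667·4.4 - (0.6)² = 25.0133.
  S^{-1} = (1/det) · [[d, -b], [-b, a]] = [[0.1759, -0.024],
 [-0.024, 0.2305]].

Step 4 — quadratic form (x̄ - mu_0)^T · S^{-1} · (x̄ - mu_0):
  S^{-1} · (x̄ - mu_0) = (0.8849, 0.1066),
  (x̄ - mu_0)^T · [...] = (5.1667)·(0.8849) + (1)·(0.1066) = 4.6784.

Step 5 — scale by n: T² = 6 · 4.6784 = 28.0704.

T² ≈ 28.0704


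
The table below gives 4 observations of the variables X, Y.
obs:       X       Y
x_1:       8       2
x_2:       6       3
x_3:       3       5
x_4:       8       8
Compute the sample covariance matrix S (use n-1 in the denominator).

Step 1 — column means:
  mean(X) = (8 + 6 + 3 + 8) / 4 = 25/4 = 6.25
  mean(Y) = (2 + 3 + 5 + 8) / 4 = 18/4 = 4.5

Step 2 — sample covariance S[i,j] = (1/(n-1)) · Σ_k (x_{k,i} - mean_i) · (x_{k,j} - mean_j), with n-1 = 3.
  S[X,X] = ((1.75)·(1.75) + (-0.25)·(-0.25) + (-3.25)·(-3.25) + (1.75)·(1.75)) / 3 = 16.75/3 = 5.5833
  S[X,Y] = ((1.75)·(-2.5) + (-0.25)·(-1.5) + (-3.25)·(0.5) + (1.75)·(3.5)) / 3 = 0.5/3 = 0.1667
  S[Y,Y] = ((-2.5)·(-2.5) + (-1.5)·(-1.5) + (0.5)·(0.5) + (3.5)·(3.5)) / 3 = 21/3 = 7

S is symmetric (S[j,i] = S[i,j]). Assembling:

S = [[5.5833, 0.1667],
 [0.1667, 7]]


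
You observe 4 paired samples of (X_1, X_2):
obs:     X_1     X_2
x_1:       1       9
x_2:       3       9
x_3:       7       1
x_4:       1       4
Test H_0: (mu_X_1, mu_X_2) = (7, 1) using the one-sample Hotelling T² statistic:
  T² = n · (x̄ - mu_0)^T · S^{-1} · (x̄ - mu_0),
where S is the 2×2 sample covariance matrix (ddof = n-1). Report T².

Step 1 — sample mean vector:
  mean(X_1) = (1 + 3 + 7 + 1) / 4 = 12/4 = 3
  mean(X_2) = (9 + 9 + 1 + 4) / 4 = 23/4 = 5.75
  x̄ = (3, 5.75),  deviation x̄ - mu_0 = (3, 5.75) - (7, 1) = (-4, 4.75).

Step 2 — sample covariance matrix, S[i,j] = (1/(n-1)) · Σ_k (x_{k,i} - mean_i) · (x_{k,j} - mean_j), divisor n-1 = 3:
  S[X_1,X_1] = ((-2)·(-2) + (0)·(0) + (4)·(4) + (-2)·(-2)) / 3 = 24/3 = 8
  S[X_1,X_2] = ((-2)·(3.25) + (0)·(3.25) + (4)·(-4.75) + (-2)·(-1.75)) / 3 = -22/3 = -7.3333
  S[X_2,X_2] = ((3.25)·(3.25) + (3.25)·(3.25) + (-4.75)·(-4.75) + (-1.75)·(-1.75)) / 3 = 46.75/3 = 15.5833
  S = [[8, -7.3333],
 [-7.3333, 15.5833]].

Step 3 — invert S. det(S) = 8·15.5833 - (-7.3333)² = 70.8889.
  S^{-1} = (1/det) · [[d, -b], [-b, a]] = [[0.2198, 0.1034],
 [0.1034, 0.1129]].

Step 4 — quadratic form (x̄ - mu_0)^T · S^{-1} · (x̄ - mu_0):
  S^{-1} · (x̄ - mu_0) = (-0.3879, 0.1223),
  (x̄ - mu_0)^T · [...] = (-4)·(-0.3879) + (4.75)·(0.1223) = 2.1324.

Step 5 — scale by n: T² = 4 · 2.1324 = 8.5298.

T² ≈ 8.5298


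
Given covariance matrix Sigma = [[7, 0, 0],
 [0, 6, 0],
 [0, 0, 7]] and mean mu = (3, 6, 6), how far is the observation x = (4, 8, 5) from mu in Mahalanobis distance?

Step 1 — centre the observation: (x - mu) = (1, 2, -1).

Step 2 — invert Sigma (cofactor / det for 3×3, or solve directly):
  Sigma^{-1} = [[0.1429, 0, 0],
 [0, 0.1667, 0],
 [0, 0, 0.1429]].

Step 3 — form the quadratic (x - mu)^T · Sigma^{-1} · (x - mu):
  Sigma^{-1} · (x - mu) = (0.1429, 0.3333, -0.1429).
  (x - mu)^T · [Sigma^{-1} · (x - mu)] = (1)·(0.1429) + (2)·(0.3333) + (-1)·(-0.1429) = 0.9524.

Step 4 — take square root: d = √(0.9524) ≈ 0.9759.

d(x, mu) = √(0.9524) ≈ 0.9759


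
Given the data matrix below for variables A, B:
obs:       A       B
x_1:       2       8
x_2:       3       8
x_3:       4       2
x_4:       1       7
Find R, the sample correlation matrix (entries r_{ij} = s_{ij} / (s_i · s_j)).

Step 1 — column means:
  mean(A) = (2 + 3 + 4 + 1) / 4 = 10/4 = 2.5
  mean(B) = (8 + 8 + 2 + 7) / 4 = 25/4 = 6.25

Step 2 — sample variances and covariances s[i,j] = (1/(n-1)) · Σ_k (x_{k,i} - mean_i) · (x_{k,j} - mean_j), with n-1 = 3:
  s[A,A] = ((-0.5)·(-0.5) + (0.5)·(0.5) + (1.5)·(1.5) + (-1.5)·(-1.5)) / 3 = 5/3 = 1.6667
  s[A,B] = ((-0.5)·(1.75) + (0.5)·(1.75) + (1.5)·(-4.25) + (-1.5)·(0.75)) / 3 = -7.5/3 = -2.5
  s[B,B] = ((1.75)·(1.75) + (1.75)·(1.75) + (-4.25)·(-4.25) + (0.75)·(0.75)) / 3 = 24.75/3 = 8.25
  Sample standard deviations s_i = √(s[i,i]):
  s(A) = √(1.6667) = 1.291
  s(B) = √(8.25) = 2.8723

Step 3 — r_{ij} = s_{ij} / (s_i · s_j):
  r[A,A] = 1 (diagonal).
  r[A,B] = -2.5 / (1.291 · 2.8723) = -2.5 / 3.7081 = -0.6742
  r[B,B] = 1 (diagonal).

R is symmetric with unit diagonal. Assembling:

R = [[1, -0.6742],
 [-0.6742, 1]]


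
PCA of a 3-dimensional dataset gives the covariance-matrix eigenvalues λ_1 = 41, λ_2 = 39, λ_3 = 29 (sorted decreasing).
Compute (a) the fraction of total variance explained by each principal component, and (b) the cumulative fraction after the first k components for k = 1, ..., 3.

Step 1 — total variance = trace(Sigma) = Σ λ_i = 41 + 39 + 29 = 109.

Step 2 — fraction explained by component i = λ_i / Σ λ:
  PC1: 41/109 = 0.3761
  PC2: 39/109 = 0.3578
  PC3: 29/109 = 0.2661

Step 3 — cumulative fraction after k components = (λ_1 + ... + λ_k) / Σ λ:
  k = 1: 41/109 = 0.3761
  k = 2: (41 + 39)/109 = 80/109 = 0.7339
  k = 3: (41 + 39 + 29)/109 = 109/109 = 1

Summary (fraction, with percent):

explained: PC1 0.3761 (37.61%), PC2 0.3578 (35.78%), PC3 0.2661 (26.61%);  cumulative: 0.3761, 0.7339, 1


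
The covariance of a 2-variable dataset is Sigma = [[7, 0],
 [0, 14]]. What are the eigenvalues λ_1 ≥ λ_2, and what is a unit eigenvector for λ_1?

Step 1 — characteristic polynomial of 2×2 Sigma:
  det(Sigma - λI) = λ² - trace · λ + det = 0.
  trace = 7 + 14 = 21, det = 7·14 - (0)² = 98.
Step 2 — discriminant:
  Δ = trace² - 4·det = 441 - 392 = 49.
Step 3 — eigenvalues:
  λ = (trace ± √Δ)/2 = (21 ± 7)/2,
  λ_1 = 14,  λ_2 = 7.

Step 4 — unit eigenvector for λ_1: Sigma is diagonal, so its eigenvectors are the coordinate axes. λ_1 = 14 is the diagonal entry on the second coordinate axis, hence
  v_1 = (0, 1) (||v_1|| = 1).

λ_1 = 14,  λ_2 = 7;  v_1 ≈ (0, 1)


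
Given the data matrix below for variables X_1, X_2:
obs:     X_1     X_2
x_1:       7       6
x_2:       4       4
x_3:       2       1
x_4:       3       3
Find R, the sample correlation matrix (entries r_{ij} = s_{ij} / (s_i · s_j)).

Step 1 — column means:
  mean(X_1) = (7 + 4 + 2 + 3) / 4 = 16/4 = 4
  mean(X_2) = (6 + 4 + 1 + 3) / 4 = 14/4 = 3.5

Step 2 — sample variances and covariances s[i,j] = (1/(n-1)) · Σ_k (x_{k,i} - mean_i) · (x_{k,j} - mean_j), with n-1 = 3:
  s[X_1,X_1] = ((3)·(3) + (0)·(0) + (-2)·(-2) + (-1)·(-1)) / 3 = 14/3 = 4.6667
  s[X_1,X_2] = ((3)·(2.5) + (0)·(0.5) + (-2)·(-2.5) + (-1)·(-0.5)) / 3 = 13/3 = 4.3333
  s[X_2,X_2] = ((2.5)·(2.5) + (0.5)·(0.5) + (-2.5)·(-2.5) + (-0.5)·(-0.5)) / 3 = 13/3 = 4.3333
  Sample standard deviations s_i = √(s[i,i]):
  s(X_1) = √(4.6667) = 2.1602
  s(X_2) = √(4.3333) = 2.0817

Step 3 — r_{ij} = s_{ij} / (s_i · s_j):
  r[X_1,X_1] = 1 (diagonal).
  r[X_1,X_2] = 4.3333 / (2.1602 · 2.0817) = 4.3333 / 4.4969 = 0.9636
  r[X_2,X_2] = 1 (diagonal).

R is symmetric with unit diagonal. Assembling:

R = [[1, 0.9636],
 [0.9636, 1]]


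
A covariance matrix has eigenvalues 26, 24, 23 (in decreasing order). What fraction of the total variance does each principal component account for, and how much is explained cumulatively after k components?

Step 1 — total variance = trace(Sigma) = Σ λ_i = 26 + 24 + 23 = 73.

Step 2 — fraction explained by component i = λ_i / Σ λ:
  PC1: 26/73 = 0.3562
  PC2: 24/73 = 0.3288
  PC3: 23/73 = 0.3151

Step 3 — cumulative fraction after k components = (λ_1 + ... + λ_k) / Σ λ:
  k = 1: 26/73 = 0.3562
  k = 2: (26 + 24)/73 = 50/73 = 0.6849
  k = 3: (26 + 24 + 23)/73 = 73/73 = 1

Summary (fraction, with percent):

explained: PC1 0.3562 (35.62%), PC2 0.3288 (32.88%), PC3 0.3151 (31.51%);  cumulative: 0.3562, 0.6849, 1


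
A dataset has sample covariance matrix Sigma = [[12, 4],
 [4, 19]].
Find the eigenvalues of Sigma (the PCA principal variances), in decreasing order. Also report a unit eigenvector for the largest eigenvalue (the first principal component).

Step 1 — characteristic polynomial of 2×2 Sigma:
  det(Sigma - λI) = λ² - trace · λ + det = 0.
  trace = 12 + 19 = 31, det = 12·19 - (4)² = 212.
Step 2 — discriminant:
  Δ = trace² - 4·det = 961 - 848 = 113.
Step 3 — eigenvalues:
  λ = (trace ± √Δ)/2 = (31 ± 10.6301)/2,
  λ_1 = 20.8151,  λ_2 = 10.1849.

Step 4 — unit eigenvector for λ_1: solve (Sigma - λ_1 I)v = 0. First row:
  (12 - 20.8151)·v_x + (4)·v_y = 0, i.e. (-8.8151)·v_x + (4)·v_y = 0,
  so v ∝ (b, λ_1 - a) = (4, 8.8151) = u.
  ||u|| = √((4)² + (8.8151)²) = √(93.7055) ≈ 9.6802,
  v_1 = u/||u|| ≈ (0.4132, 0.9106) (||v_1|| = 1).

λ_1 = 20.8151,  λ_2 = 10.1849;  v_1 ≈ (0.4132, 0.9106)


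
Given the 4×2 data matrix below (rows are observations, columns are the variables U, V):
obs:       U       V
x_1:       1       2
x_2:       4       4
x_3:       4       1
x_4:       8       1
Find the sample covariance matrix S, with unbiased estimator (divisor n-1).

Step 1 — column means:
  mean(U) = (1 + 4 + 4 + 8) / 4 = 17/4 = 4.25
  mean(V) = (2 + 4 + 1 + 1) / 4 = 8/4 = 2

Step 2 — sample covariance S[i,j] = (1/(n-1)) · Σ_k (x_{k,i} - mean_i) · (x_{k,j} - mean_j), with n-1 = 3.
  S[U,U] = ((-3.25)·(-3.25) + (-0.25)·(-0.25) + (-0.25)·(-0.25) + (3.75)·(3.75)) / 3 = 24.75/3 = 8.25
  S[U,V] = ((-3.25)·(0) + (-0.25)·(2) + (-0.25)·(-1) + (3.75)·(-1)) / 3 = -4/3 = -1.3333
  S[V,V] = ((0)·(0) + (2)·(2) + (-1)·(-1) + (-1)·(-1)) / 3 = 6/3 = 2

S is symmetric (S[j,i] = S[i,j]). Assembling:

S = [[8.25, -1.3333],
 [-1.3333, 2]]


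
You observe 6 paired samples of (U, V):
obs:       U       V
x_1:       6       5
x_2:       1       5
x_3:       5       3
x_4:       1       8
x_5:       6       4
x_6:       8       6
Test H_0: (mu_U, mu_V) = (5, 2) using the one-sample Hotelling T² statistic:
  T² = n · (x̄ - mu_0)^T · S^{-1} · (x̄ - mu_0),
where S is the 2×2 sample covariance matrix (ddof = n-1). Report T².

Step 1 — sample mean vector:
  mean(U) = (6 + 1 + 5 + 1 + 6 + 8) / 6 = 27/6 = 4.5
  mean(V) = (5 + 5 + 3 + 8 + 4 + 6) / 6 = 31/6 = 5.1667
  x̄ = (4.5, 5.1667),  deviation x̄ - mu_0 = (4.5, 5.1667) - (5, 2) = (-0.5, 3.1667).

Step 2 — sample covariance matrix, S[i,j] = (1/(n-1)) · Σ_k (x_{k,i} - mean_i) · (x_{k,j} - mean_j), divisor n-1 = 5:
  S[U,U] = ((1.5)·(1.5) + (-3.5)·(-3.5) + (0.5)·(0.5) + (-3.5)·(-3.5) + (1.5)·(1.5) + (3.5)·(3.5)) / 5 = 41.5/5 = 8.3
  S[U,V] = ((1.5)·(-0.1667) + (-3.5)·(-0.1667) + (0.5)·(-2.1667) + (-3.5)·(2.8333) + (1.5)·(-1.1667) + (3.5)·(0.8333)) / 5 = -9.5/5 = -1.9
  S[V,V] = ((-0.1667)·(-0.1667) + (-0.1667)·(-0.1667) + (-2.1667)·(-2.1667) + (2.8333)·(2.8333) + (-1.1667)·(-1.1667) + (0.8333)·(0.8333)) / 5 = 14.8333/5 = 2.9667
  S = [[8.3, -1.9],
 [-1.9, 2.9667]].

Step 3 — invert S. det(S) = 8.3·2.9667 - (-1.9)² = 21.0133.
  S^{-1} = (1/det) · [[d, -b], [-b, a]] = [[0.1412, 0.0904],
 [0.0904, 0.395]].

Step 4 — quadratic form (x̄ - mu_0)^T · S^{-1} · (x̄ - mu_0):
  S^{-1} · (x̄ - mu_0) = (0.2157, 1.2056),
  (x̄ - mu_0)^T · [...] = (-0.5)·(0.2157) + (3.1667)·(1.2056) = 3.7098.

Step 5 — scale by n: T² = 6 · 3.7098 = 22.2589.

T² ≈ 22.2589


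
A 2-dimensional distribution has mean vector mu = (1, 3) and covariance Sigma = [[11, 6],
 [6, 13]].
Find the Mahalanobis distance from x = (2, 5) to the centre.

Step 1 — centre the observation: (x - mu) = (1, 2).

Step 2 — invert Sigma. det(Sigma) = 11·13 - (6)² = 107.
  Sigma^{-1} = (1/det) · [[d, -b], [-b, a]] = [[0.1215, -0.0561],
 [-0.0561, 0.1028]].

Step 3 — form the quadratic (x - mu)^T · Sigma^{-1} · (x - mu):
  Sigma^{-1} · (x - mu) = (0.0093, 0.1495).
  (x - mu)^T · [Sigma^{-1} · (x - mu)] = (1)·(0.0093) + (2)·(0.1495) = 0.3084.

Step 4 — take square root: d = √(0.3084) ≈ 0.5553.

d(x, mu) = √(0.3084) ≈ 0.5553


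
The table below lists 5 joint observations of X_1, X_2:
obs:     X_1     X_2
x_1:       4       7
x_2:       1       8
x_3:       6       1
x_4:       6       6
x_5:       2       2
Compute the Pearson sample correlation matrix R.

Step 1 — column means:
  mean(X_1) = (4 + 1 + 6 + 6 + 2) / 5 = 19/5 = 3.8
  mean(X_2) = (7 + 8 + 1 + 6 + 2) / 5 = 24/5 = 4.8

Step 2 — sample variances and covariances s[i,j] = (1/(n-1)) · Σ_k (x_{k,i} - mean_i) · (x_{k,j} - mean_j), with n-1 = 4:
  s[X_1,X_1] = ((0.2)·(0.2) + (-2.8)·(-2.8) + (2.2)·(2.2) + (2.2)·(2.2) + (-1.8)·(-1.8)) / 4 = 20.8/4 = 5.2
  s[X_1,X_2] = ((0.2)·(2.2) + (-2.8)·(3.2) + (2.2)·(-3.8) + (2.2)·(1.2) + (-1.8)·(-2.8)) / 4 = -9.2/4 = -2.3
  s[X_2,X_2] = ((2.2)·(2.2) + (3.2)·(3.2) + (-3.8)·(-3.8) + (1.2)·(1.2) + (-2.8)·(-2.8)) / 4 = 38.8/4 = 9.7
  Sample standard deviations s_i = √(s[i,i]):
  s(X_1) = √(5.2) = 2.2804
  s(X_2) = √(9.7) = 3.1145

Step 3 — r_{ij} = s_{ij} / (s_i · s_j):
  r[X_1,X_1] = 1 (diagonal).
  r[X_1,X_2] = -2.3 / (2.2804 · 3.1145) = -2.3 / 7.1021 = -0.3238
  r[X_2,X_2] = 1 (diagonal).

R is symmetric with unit diagonal. Assembling:

R = [[1, -0.3238],
 [-0.3238, 1]]


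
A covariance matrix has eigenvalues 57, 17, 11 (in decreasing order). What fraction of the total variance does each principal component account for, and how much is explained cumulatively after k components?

Step 1 — total variance = trace(Sigma) = Σ λ_i = 57 + 17 + 11 = 85.

Step 2 — fraction explained by component i = λ_i / Σ λ:
  PC1: 57/85 = 0.6706
  PC2: 17/85 = 0.2
  PC3: 11/85 = 0.1294

Step 3 — cumulative fraction after k components = (λ_1 + ... + λ_k) / Σ λ:
  k = 1: 57/85 = 0.6706
  k = 2: (57 + 17)/85 = 74/85 = 0.8706
  k = 3: (57 + 17 + 11)/85 = 85/85 = 1

Summary (fraction, with percent):

explained: PC1 0.6706 (67.06%), PC2 0.2 (20%), PC3 0.1294 (12.94%);  cumulative: 0.6706, 0.8706, 1


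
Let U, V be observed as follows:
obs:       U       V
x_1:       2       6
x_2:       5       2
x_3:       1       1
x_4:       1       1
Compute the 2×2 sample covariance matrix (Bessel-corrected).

Step 1 — column means:
  mean(U) = (2 + 5 + 1 + 1) / 4 = 9/4 = 2.25
  mean(V) = (6 + 2 + 1 + 1) / 4 = 10/4 = 2.5

Step 2 — sample covariance S[i,j] = (1/(n-1)) · Σ_k (x_{k,i} - mean_i) · (x_{k,j} - mean_j), with n-1 = 3.
  S[U,U] = ((-0.25)·(-0.25) + (2.75)·(2.75) + (-1.25)·(-1.25) + (-1.25)·(-1.25)) / 3 = 10.75/3 = 3.5833
  S[U,V] = ((-0.25)·(3.5) + (2.75)·(-0.5) + (-1.25)·(-1.5) + (-1.25)·(-1.5)) / 3 = 1.5/3 = 0.5
  S[V,V] = ((3.5)·(3.5) + (-0.5)·(-0.5) + (-1.5)·(-1.5) + (-1.5)·(-1.5)) / 3 = 17/3 = 5.6667

S is symmetric (S[j,i] = S[i,j]). Assembling:

S = [[3.5833, 0.5],
 [0.5, 5.6667]]


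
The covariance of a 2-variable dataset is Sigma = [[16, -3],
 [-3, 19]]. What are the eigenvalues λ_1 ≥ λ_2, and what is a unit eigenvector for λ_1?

Step 1 — characteristic polynomial of 2×2 Sigma:
  det(Sigma - λI) = λ² - trace · λ + det = 0.
  trace = 16 + 19 = 35, det = 16·19 - (-3)² = 295.
Step 2 — discriminant:
  Δ = trace² - 4·det = 1225 - 1180 = 45.
Step 3 — eigenvalues:
  λ = (trace ± √Δ)/2 = (35 ± 6.7082)/2,
  λ_1 = 20.8541,  λ_2 = 14.1459.

Step 4 — unit eigenvector for λ_1: solve (Sigma - λ_1 I)v = 0. First row:
  (16 - 20.8541)·v_x + (-3)·v_y = 0, i.e. (-4.8541)·v_x + (-3)·v_y = 0,
  so v ∝ (b, λ_1 - a) = (-3, 4.8541); multiply by -1 so the first entry is positive: u = (3, -4.8541).
  ||u|| = √((3)² + (-4.8541)²) = √(32.5623) ≈ 5.7063,
  v_1 = u/||u|| ≈ (0.5257, -0.8507) (||v_1|| = 1).

λ_1 = 20.8541,  λ_2 = 14.1459;  v_1 ≈ (0.5257, -0.8507)


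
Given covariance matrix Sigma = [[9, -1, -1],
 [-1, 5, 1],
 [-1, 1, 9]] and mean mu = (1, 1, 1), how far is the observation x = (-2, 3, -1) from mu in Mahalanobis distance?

Step 1 — centre the observation: (x - mu) = (-3, 2, -2).

Step 2 — invert Sigma (cofactor / det for 3×3, or solve directly):
  Sigma^{-1} = [[0.1146, 0.0208, 0.0104],
 [0.0208, 0.2083, -0.0208],
 [0.0104, -0.0208, 0.1146]].

Step 3 — form the quadratic (x - mu)^T · Sigma^{-1} · (x - mu):
  Sigma^{-1} · (x - mu) = (-0.3229, 0.3958, -0.3021).
  (x - mu)^T · [Sigma^{-1} · (x - mu)] = (-3)·(-0.3229) + (2)·(0.3958) + (-2)·(-0.3021) = 2.3646.

Step 4 — take square root: d = √(2.3646) ≈ 1.5377.

d(x, mu) = √(2.3646) ≈ 1.5377


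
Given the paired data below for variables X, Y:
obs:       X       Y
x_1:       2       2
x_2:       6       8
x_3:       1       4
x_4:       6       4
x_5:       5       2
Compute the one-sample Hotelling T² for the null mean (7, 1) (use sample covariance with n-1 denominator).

Step 1 — sample mean vector:
  mean(X) = (2 + 6 + 1 + 6 + 5) / 5 = 20/5 = 4
  mean(Y) = (2 + 8 + 4 + 4 + 2) / 5 = 20/5 = 4
  x̄ = (4, 4),  deviation x̄ - mu_0 = (4, 4) - (7, 1) = (-3, 3).

Step 2 — sample covariance matrix, S[i,j] = (1/(n-1)) · Σ_k (x_{k,i} - mean_i) · (x_{k,j} - mean_j), divisor n-1 = 4:
  S[X,X] = ((-2)·(-2) + (2)·(2) + (-3)·(-3) + (2)·(2) + (1)·(1)) / 4 = 22/4 = 5.5
  S[X,Y] = ((-2)·(-2) + (2)·(4) + (-3)·(0) + (2)·(0) + (1)·(-2)) / 4 = 10/4 = 2.5
  S[Y,Y] = ((-2)·(-2) + (4)·(4) + (0)·(0) + (0)·(0) + (-2)·(-2)) / 4 = 24/4 = 6
  S = [[5.5, 2.5],
 [2.5, 6]].

Step 3 — invert S. det(S) = 5.5·6 - (2.5)² = 26.75.
  S^{-1} = (1/det) · [[d, -b], [-b, a]] = [[0.2243, -0.0935],
 [-0.0935, 0.2056]].

Step 4 — quadratic form (x̄ - mu_0)^T · S^{-1} · (x̄ - mu_0):
  S^{-1} · (x̄ - mu_0) = (-0.9533, 0.8972),
  (x̄ - mu_0)^T · [...] = (-3)·(-0.9533) + (3)·(0.8972) = 5.5514.

Step 5 — scale by n: T² = 5 · 5.5514 = 27.757.

T² ≈ 27.757


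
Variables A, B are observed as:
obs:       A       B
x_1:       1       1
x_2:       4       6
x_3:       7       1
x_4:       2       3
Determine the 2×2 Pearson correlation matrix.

Step 1 — column means:
  mean(A) = (1 + 4 + 7 + 2) / 4 = 14/4 = 3.5
  mean(B) = (1 + 6 + 1 + 3) / 4 = 11/4 = 2.75

Step 2 — sample variances and covariances s[i,j] = (1/(n-1)) · Σ_k (x_{k,i} - mean_i) · (x_{k,j} - mean_j), with n-1 = 3:
  s[A,A] = ((-2.5)·(-2.5) + (0.5)·(0.5) + (3.5)·(3.5) + (-1.5)·(-1.5)) / 3 = 21/3 = 7
  s[A,B] = ((-2.5)·(-1.75) + (0.5)·(3.25) + (3.5)·(-1.75) + (-1.5)·(0.25)) / 3 = -0.5/3 = -0.1667
  s[B,B] = ((-1.75)·(-1.75) + (3.25)·(3.25) + (-1.75)·(-1.75) + (0.25)·(0.25)) / 3 = 16.75/3 = 5.5833
  Sample standard deviations s_i = √(s[i,i]):
  s(A) = √(7) = 2.6458
  s(B) = √(5.5833) = 2.3629

Step 3 — r_{ij} = s_{ij} / (s_i · s_j):
  r[A,A] = 1 (diagonal).
  r[A,B] = -0.1667 / (2.6458 · 2.3629) = -0.1667 / 6.2517 = -0.0267
  r[B,B] = 1 (diagonal).

R is symmetric with unit diagonal. Assembling:

R = [[1, -0.0267],
 [-0.0267, 1]]


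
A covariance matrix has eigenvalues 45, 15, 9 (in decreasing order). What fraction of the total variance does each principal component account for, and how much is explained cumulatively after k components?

Step 1 — total variance = trace(Sigma) = Σ λ_i = 45 + 15 + 9 = 69.

Step 2 — fraction explained by component i = λ_i / Σ λ:
  PC1: 45/69 = 0.6522
  PC2: 15/69 = 0.2174
  PC3: 9/69 = 0.1304

Step 3 — cumulative fraction after k components = (λ_1 + ... + λ_k) / Σ λ:
  k = 1: 45/69 = 0.6522
  k = 2: (45 + 15)/69 = 60/69 = 0.8696
  k = 3: (45 + 15 + 9)/69 = 69/69 = 1

Summary (fraction, with percent):

explained: PC1 0.6522 (65.22%), PC2 0.2174 (21.74%), PC3 0.1304 (13.04%);  cumulative: 0.6522, 0.8696, 1


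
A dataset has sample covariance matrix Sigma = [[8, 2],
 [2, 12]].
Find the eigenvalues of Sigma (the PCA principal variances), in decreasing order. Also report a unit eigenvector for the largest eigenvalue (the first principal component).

Step 1 — characteristic polynomial of 2×2 Sigma:
  det(Sigma - λI) = λ² - trace · λ + det = 0.
  trace = 8 + 12 = 20, det = 8·12 - (2)² = 92.
Step 2 — discriminant:
  Δ = trace² - 4·det = 400 - 368 = 32.
Step 3 — eigenvalues:
  λ = (trace ± √Δ)/2 = (20 ± 5.6569)/2,
  λ_1 = 12.8284,  λ_2 = 7.1716.

Step 4 — unit eigenvector for λ_1: solve (Sigma - λ_1 I)v = 0. First row:
  (8 - 12.8284)·v_x + (2)·v_y = 0, i.e. (-4.8284)·v_x + (2)·v_y = 0,
  so v ∝ (b, λ_1 - a) = (2, 4.8284) = u.
  ||u|| = √((2)² + (4.8284)²) = √(27.3137) ≈ 5.2263,
  v_1 = u/||u|| ≈ (0.3827, 0.9239) (||v_1|| = 1).

λ_1 = 12.8284,  λ_2 = 7.1716;  v_1 ≈ (0.3827, 0.9239)


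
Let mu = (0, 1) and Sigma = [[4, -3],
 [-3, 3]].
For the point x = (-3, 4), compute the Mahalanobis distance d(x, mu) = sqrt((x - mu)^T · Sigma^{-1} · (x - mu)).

Step 1 — centre the observation: (x - mu) = (-3, 3).

Step 2 — invert Sigma. det(Sigma) = 4·3 - (-3)² = 3.
  Sigma^{-1} = (1/det) · [[d, -b], [-b, a]] = [[1, 1],
 [1, 1.3333]].

Step 3 — form the quadratic (x - mu)^T · Sigma^{-1} · (x - mu):
  Sigma^{-1} · (x - mu) = (0, 1).
  (x - mu)^T · [Sigma^{-1} · (x - mu)] = (-3)·(0) + (3)·(1) = 3.

Step 4 — take square root: d = √(3) ≈ 1.7321.

d(x, mu) = √(3) ≈ 1.7321


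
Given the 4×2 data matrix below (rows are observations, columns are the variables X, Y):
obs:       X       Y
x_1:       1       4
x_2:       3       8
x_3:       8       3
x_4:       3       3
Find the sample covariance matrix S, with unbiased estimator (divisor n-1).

Step 1 — column means:
  mean(X) = (1 + 3 + 8 + 3) / 4 = 15/4 = 3.75
  mean(Y) = (4 + 8 + 3 + 3) / 4 = 18/4 = 4.5

Step 2 — sample covariance S[i,j] = (1/(n-1)) · Σ_k (x_{k,i} - mean_i) · (x_{k,j} - mean_j), with n-1 = 3.
  S[X,X] = ((-2.75)·(-2.75) + (-0.75)·(-0.75) + (4.25)·(4.25) + (-0.75)·(-0.75)) / 3 = 26.75/3 = 8.9167
  S[X,Y] = ((-2.75)·(-0.5) + (-0.75)·(3.5) + (4.25)·(-1.5) + (-0.75)·(-1.5)) / 3 = -6.5/3 = -2.1667
  S[Y,Y] = ((-0.5)·(-0.5) + (3.5)·(3.5) + (-1.5)·(-1.5) + (-1.5)·(-1.5)) / 3 = 17/3 = 5.6667

S is symmetric (S[j,i] = S[i,j]). Assembling:

S = [[8.9167, -2.1667],
 [-2.1667, 5.6667]]


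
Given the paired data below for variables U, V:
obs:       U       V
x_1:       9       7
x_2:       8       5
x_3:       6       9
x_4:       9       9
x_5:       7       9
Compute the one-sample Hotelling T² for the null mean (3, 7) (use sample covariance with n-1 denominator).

Step 1 — sample mean vector:
  mean(U) = (9 + 8 + 6 + 9 + 7) / 5 = 39/5 = 7.8
  mean(V) = (7 + 5 + 9 + 9 + 9) / 5 = 39/5 = 7.8
  x̄ = (7.8, 7.8),  deviation x̄ - mu_0 = (7.8, 7.8) - (3, 7) = (4.8, 0.8).

Step 2 — sample covariance matrix, S[i,j] = (1/(n-1)) · Σ_k (x_{k,i} - mean_i) · (x_{k,j} - mean_j), divisor n-1 = 4:
  S[U,U] = ((1.2)·(1.2) + (0.2)·(0.2) + (-1.8)·(-1.8) + (1.2)·(1.2) + (-0.8)·(-0.8)) / 4 = 6.8/4 = 1.7
  S[U,V] = ((1.2)·(-0.8) + (0.2)·(-2.8) + (-1.8)·(1.2) + (1.2)·(1.2) + (-0.8)·(1.2)) / 4 = -3.2/4 = -0.8
  S[V,V] = ((-0.8)·(-0.8) + (-2.8)·(-2.8) + (1.2)·(1.2) + (1.2)·(1.2) + (1.2)·(1.2)) / 4 = 12.8/4 = 3.2
  S = [[1.7, -0.8],
 [-0.8, 3.2]].

Step 3 — invert S. det(S) = 1.7·3.2 - (-0.8)² = 4.8.
  S^{-1} = (1/det) · [[d, -b], [-b, a]] = [[0.6667, 0.1667],
 [0.1667, 0.3542]].

Step 4 — quadratic form (x̄ - mu_0)^T · S^{-1} · (x̄ - mu_0):
  S^{-1} · (x̄ - mu_0) = (3.3333, 1.0833),
  (x̄ - mu_0)^T · [...] = (4.8)·(3.3333) + (0.8)·(1.0833) = 16.8667.

Step 5 — scale by n: T² = 5 · 16.8667 = 84.3333.

T² ≈ 84.3333


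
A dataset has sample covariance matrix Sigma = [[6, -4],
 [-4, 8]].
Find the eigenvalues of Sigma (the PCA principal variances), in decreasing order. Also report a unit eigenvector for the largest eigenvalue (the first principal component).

Step 1 — characteristic polynomial of 2×2 Sigma:
  det(Sigma - λI) = λ² - trace · λ + det = 0.
  trace = 6 + 8 = 14, det = 6·8 - (-4)² = 32.
Step 2 — discriminant:
  Δ = trace² - 4·det = 196 - 128 = 68.
Step 3 — eigenvalues:
  λ = (trace ± √Δ)/2 = (14 ± 8.2462)/2,
  λ_1 = 11.1231,  λ_2 = 2.8769.

Step 4 — unit eigenvector for λ_1: solve (Sigma - λ_1 I)v = 0. First row:
  (6 - 11.1231)·v_x + (-4)·v_y = 0, i.e. (-5.1231)·v_x + (-4)·v_y = 0,
  so v ∝ (b, λ_1 - a) = (-4, 5.1231); multiply by -1 so the first entry is positive: u = (4, -5.1231).
  ||u|| = √((4)² + (-5.1231)²) = √(42.2462) ≈ 6.4997,
  v_1 = u/||u|| ≈ (0.6154, -0.7882) (||v_1|| = 1).

λ_1 = 11.1231,  λ_2 = 2.8769;  v_1 ≈ (0.6154, -0.7882)


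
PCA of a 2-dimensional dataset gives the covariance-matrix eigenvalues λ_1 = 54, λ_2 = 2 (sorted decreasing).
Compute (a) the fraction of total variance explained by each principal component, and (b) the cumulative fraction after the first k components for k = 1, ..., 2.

Step 1 — total variance = trace(Sigma) = Σ λ_i = 54 + 2 = 56.

Step 2 — fraction explained by component i = λ_i / Σ λ:
  PC1: 54/56 = 0.9643
  PC2: 2/56 = 0.0357

Step 3 — cumulative fraction after k components = (λ_1 + ... + λ_k) / Σ λ:
  k = 1: 54/56 = 0.9643
  k = 2: (54 + 2)/56 = 56/56 = 1

Summary (fraction, with percent):

explained: PC1 0.9643 (96.43%), PC2 0.0357 (3.57%);  cumulative: 0.9643, 1


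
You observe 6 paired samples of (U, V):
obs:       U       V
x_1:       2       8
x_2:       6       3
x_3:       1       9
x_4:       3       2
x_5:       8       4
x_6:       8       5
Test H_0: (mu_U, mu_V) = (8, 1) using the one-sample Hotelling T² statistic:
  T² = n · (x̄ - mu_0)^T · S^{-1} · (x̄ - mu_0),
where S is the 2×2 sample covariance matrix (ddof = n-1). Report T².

Step 1 — sample mean vector:
  mean(U) = (2 + 6 + 1 + 3 + 8 + 8) / 6 = 28/6 = 4.6667
  mean(V) = (8 + 3 + 9 + 2 + 4 + 5) / 6 = 31/6 = 5.1667
  x̄ = (4.6667, 5.1667),  deviation x̄ - mu_0 = (4.6667, 5.1667) - (8, 1) = (-3.3333, 4.1667).

Step 2 — sample covariance matrix, S[i,j] = (1/(n-1)) · Σ_k (x_{k,i} - mean_i) · (x_{k,j} - mean_j), divisor n-1 = 5:
  S[U,U] = ((-2.6667)·(-2.6667) + (1.3333)·(1.3333) + (-3.6667)·(-3.6667) + (-1.6667)·(-1.6667) + (3.3333)·(3.3333) + (3.3333)·(3.3333)) / 5 = 47.3333/5 = 9.4667
  S[U,V] = ((-2.6667)·(2.8333) + (1.3333)·(-2.1667) + (-3.6667)·(3.8333) + (-1.6667)·(-3.1667) + (3.3333)·(-1.1667) + (3.3333)·(-0.1667)) / 5 = -23.6667/5 = -4.7333
  S[V,V] = ((2.8333)·(2.8333) + (-2.1667)·(-2.1667) + (3.8333)·(3.8333) + (-3.1667)·(-3.1667) + (-1.1667)·(-1.1667) + (-0.1667)·(-0.1667)) / 5 = 38.8333/5 = 7.7667
  S = [[9.4667, -4.7333],
 [-4.7333, 7.7667]].

Step 3 — invert S. det(S) = 9.4667·7.7667 - (-4.7333)² = 51.12.
  S^{-1} = (1/det) · [[d, -b], [-b, a]] = [[0.1519, 0.0926],
 [0.0926, 0.1852]].

Step 4 — quadratic form (x̄ - mu_0)^T · S^{-1} · (x̄ - mu_0):
  S^{-1} · (x̄ - mu_0) = (-0.1206, 0.463),
  (x̄ - mu_0)^T · [...] = (-3.3333)·(-0.1206) + (4.1667)·(0.463) = 2.3311.

Step 5 — scale by n: T² = 6 · 2.3311 = 13.9867.

T² ≈ 13.9867


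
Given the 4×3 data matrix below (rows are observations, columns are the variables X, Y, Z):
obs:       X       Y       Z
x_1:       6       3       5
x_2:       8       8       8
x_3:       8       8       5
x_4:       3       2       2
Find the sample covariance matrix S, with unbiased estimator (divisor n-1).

Step 1 — column means:
  mean(X) = (6 + 8 + 8 + 3) / 4 = 25/4 = 6.25
  mean(Y) = (3 + 8 + 8 + 2) / 4 = 21/4 = 5.25
  mean(Z) = (5 + 8 + 5 + 2) / 4 = 20/4 = 5

Step 2 — sample covariance S[i,j] = (1/(n-1)) · Σ_k (x_{k,i} - mean_i) · (x_{k,j} - mean_j), with n-1 = 3.
  S[X,X] = ((-0.25)·(-0.25) + (1.75)·(1.75) + (1.75)·(1.75) + (-3.25)·(-3.25)) / 3 = 16.75/3 = 5.5833
  S[X,Y] = ((-0.25)·(-2.25) + (1.75)·(2.75) + (1.75)·(2.75) + (-3.25)·(-3.25)) / 3 = 20.75/3 = 6.9167
  S[X,Z] = ((-0.25)·(0) + (1.75)·(3) + (1.75)·(0) + (-3.25)·(-3)) / 3 = 15/3 = 5
  S[Y,Y] = ((-2.25)·(-2.25) + (2.75)·(2.75) + (2.75)·(2.75) + (-3.25)·(-3.25)) / 3 = 30.75/3 = 10.25
  S[Y,Z] = ((-2.25)·(0) + (2.75)·(3) + (2.75)·(0) + (-3.25)·(-3)) / 3 = 18/3 = 6
  S[Z,Z] = ((0)·(0) + (3)·(3) + (0)·(0) + (-3)·(-3)) / 3 = 18/3 = 6

S is symmetric (S[j,i] = S[i,j]). Assembling:

S = [[5.5833, 6.9167, 5],
 [6.9167, 10.25, 6],
 [5, 6, 6]]


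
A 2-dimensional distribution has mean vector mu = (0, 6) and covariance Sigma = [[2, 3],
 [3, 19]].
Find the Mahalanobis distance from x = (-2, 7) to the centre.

Step 1 — centre the observation: (x - mu) = (-2, 1).

Step 2 — invert Sigma. det(Sigma) = 2·19 - (3)² = 29.
  Sigma^{-1} = (1/det) · [[d, -b], [-b, a]] = [[0.6552, -0.1034],
 [-0.1034, 0.069]].

Step 3 — form the quadratic (x - mu)^T · Sigma^{-1} · (x - mu):
  Sigma^{-1} · (x - mu) = (-1.4138, 0.2759).
  (x - mu)^T · [Sigma^{-1} · (x - mu)] = (-2)·(-1.4138) + (1)·(0.2759) = 3.1034.

Step 4 — take square root: d = √(3.1034) ≈ 1.7617.

d(x, mu) = √(3.1034) ≈ 1.7617


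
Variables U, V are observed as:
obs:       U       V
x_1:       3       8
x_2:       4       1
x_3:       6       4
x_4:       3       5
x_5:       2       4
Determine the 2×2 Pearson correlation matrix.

Step 1 — column means:
  mean(U) = (3 + 4 + 6 + 3 + 2) / 5 = 18/5 = 3.6
  mean(V) = (8 + 1 + 4 + 5 + 4) / 5 = 22/5 = 4.4

Step 2 — sample variances and covariances s[i,j] = (1/(n-1)) · Σ_k (x_{k,i} - mean_i) · (x_{k,j} - mean_j), with n-1 = 4:
  s[U,U] = ((-0.6)·(-0.6) + (0.4)·(0.4) + (2.4)·(2.4) + (-0.6)·(-0.6) + (-1.6)·(-1.6)) / 4 = 9.2/4 = 2.3
  s[U,V] = ((-0.6)·(3.6) + (0.4)·(-3.4) + (2.4)·(-0.4) + (-0.6)·(0.6) + (-1.6)·(-0.4)) / 4 = -4.2/4 = -1.05
  s[V,V] = ((3.6)·(3.6) + (-3.4)·(-3.4) + (-0.4)·(-0.4) + (0.6)·(0.6) + (-0.4)·(-0.4)) / 4 = 25.2/4 = 6.3
  Sample standard deviations s_i = √(s[i,i]):
  s(U) = √(2.3) = 1.5166
  s(V) = √(6.3) = 2.51

Step 3 — r_{ij} = s_{ij} / (s_i · s_j):
  r[U,U] = 1 (diagonal).
  r[U,V] = -1.05 / (1.5166 · 2.51) = -1.05 / 3.8066 = -0.2758
  r[V,V] = 1 (diagonal).

R is symmetric with unit diagonal. Assembling:

R = [[1, -0.2758],
 [-0.2758, 1]]


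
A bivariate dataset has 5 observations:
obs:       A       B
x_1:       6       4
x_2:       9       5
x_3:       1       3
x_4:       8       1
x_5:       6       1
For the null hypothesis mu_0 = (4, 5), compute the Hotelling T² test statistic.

Step 1 — sample mean vector:
  mean(A) = (6 + 9 + 1 + 8 + 6) / 5 = 30/5 = 6
  mean(B) = (4 + 5 + 3 + 1 + 1) / 5 = 14/5 = 2.8
  x̄ = (6, 2.8),  deviation x̄ - mu_0 = (6, 2.8) - (4, 5) = (2, -2.2).

Step 2 — sample covariance matrix, S[i,j] = (1/(n-1)) · Σ_k (x_{k,i} - mean_i) · (x_{k,j} - mean_j), divisor n-1 = 4:
  S[A,A] = ((0)·(0) + (3)·(3) + (-5)·(-5) + (2)·(2) + (0)·(0)) / 4 = 38/4 = 9.5
  S[A,B] = ((0)·(1.2) + (3)·(2.2) + (-5)·(0.2) + (2)·(-1.8) + (0)·(-1.8)) / 4 = 2/4 = 0.5
  S[B,B] = ((1.2)·(1.2) + (2.2)·(2.2) + (0.2)·(0.2) + (-1.8)·(-1.8) + (-1.8)·(-1.8)) / 4 = 12.8/4 = 3.2
  S = [[9.5, 0.5],
 [0.5, 3.2]].

Step 3 — invert S. det(S) = 9.5·3.2 - (0.5)² = 30.15.
  S^{-1} = (1/det) · [[d, -b], [-b, a]] = [[0.1061, -0.0166],
 [-0.0166, 0.3151]].

Step 4 — quadratic form (x̄ - mu_0)^T · S^{-1} · (x̄ - mu_0):
  S^{-1} · (x̄ - mu_0) = (0.2488, -0.7264),
  (x̄ - mu_0)^T · [...] = (2)·(0.2488) + (-2.2)·(-0.7264) = 2.0955.

Step 5 — scale by n: T² = 5 · 2.0955 = 10.4776.

T² ≈ 10.4776
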